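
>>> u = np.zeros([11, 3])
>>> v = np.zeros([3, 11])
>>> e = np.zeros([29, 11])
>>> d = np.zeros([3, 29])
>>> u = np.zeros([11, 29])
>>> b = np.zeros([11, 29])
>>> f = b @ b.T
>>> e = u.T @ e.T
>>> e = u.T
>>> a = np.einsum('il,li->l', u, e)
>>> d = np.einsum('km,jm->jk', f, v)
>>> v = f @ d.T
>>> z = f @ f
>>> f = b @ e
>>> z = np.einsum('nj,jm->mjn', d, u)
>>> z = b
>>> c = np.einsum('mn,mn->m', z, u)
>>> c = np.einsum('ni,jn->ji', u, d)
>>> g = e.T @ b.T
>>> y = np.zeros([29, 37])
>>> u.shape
(11, 29)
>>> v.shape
(11, 3)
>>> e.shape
(29, 11)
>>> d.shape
(3, 11)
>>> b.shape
(11, 29)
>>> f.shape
(11, 11)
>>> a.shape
(29,)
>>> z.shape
(11, 29)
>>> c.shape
(3, 29)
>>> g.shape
(11, 11)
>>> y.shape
(29, 37)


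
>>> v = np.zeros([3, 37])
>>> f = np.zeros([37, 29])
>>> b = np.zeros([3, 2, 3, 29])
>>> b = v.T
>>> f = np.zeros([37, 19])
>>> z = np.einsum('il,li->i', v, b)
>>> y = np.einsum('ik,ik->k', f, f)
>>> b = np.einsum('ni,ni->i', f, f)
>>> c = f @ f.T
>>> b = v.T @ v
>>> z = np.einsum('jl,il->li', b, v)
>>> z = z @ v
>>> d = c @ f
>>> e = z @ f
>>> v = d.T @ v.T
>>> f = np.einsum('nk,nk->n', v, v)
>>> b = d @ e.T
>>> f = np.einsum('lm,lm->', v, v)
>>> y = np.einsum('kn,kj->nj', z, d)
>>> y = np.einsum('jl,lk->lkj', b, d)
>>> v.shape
(19, 3)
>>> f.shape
()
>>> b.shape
(37, 37)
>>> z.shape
(37, 37)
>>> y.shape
(37, 19, 37)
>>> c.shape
(37, 37)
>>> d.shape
(37, 19)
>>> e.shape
(37, 19)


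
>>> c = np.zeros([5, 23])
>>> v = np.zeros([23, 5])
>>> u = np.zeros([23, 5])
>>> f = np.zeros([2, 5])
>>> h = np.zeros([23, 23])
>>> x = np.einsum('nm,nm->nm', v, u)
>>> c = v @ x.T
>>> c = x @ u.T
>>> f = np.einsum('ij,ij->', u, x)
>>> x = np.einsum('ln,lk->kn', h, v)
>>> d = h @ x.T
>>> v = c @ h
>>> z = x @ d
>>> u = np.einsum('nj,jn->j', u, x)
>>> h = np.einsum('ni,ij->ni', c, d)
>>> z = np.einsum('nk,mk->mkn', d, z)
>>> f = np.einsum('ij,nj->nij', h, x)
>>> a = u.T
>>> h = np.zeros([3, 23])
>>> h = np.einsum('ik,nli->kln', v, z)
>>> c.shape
(23, 23)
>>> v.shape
(23, 23)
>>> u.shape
(5,)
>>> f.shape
(5, 23, 23)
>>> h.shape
(23, 5, 5)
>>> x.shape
(5, 23)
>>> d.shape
(23, 5)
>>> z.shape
(5, 5, 23)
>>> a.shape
(5,)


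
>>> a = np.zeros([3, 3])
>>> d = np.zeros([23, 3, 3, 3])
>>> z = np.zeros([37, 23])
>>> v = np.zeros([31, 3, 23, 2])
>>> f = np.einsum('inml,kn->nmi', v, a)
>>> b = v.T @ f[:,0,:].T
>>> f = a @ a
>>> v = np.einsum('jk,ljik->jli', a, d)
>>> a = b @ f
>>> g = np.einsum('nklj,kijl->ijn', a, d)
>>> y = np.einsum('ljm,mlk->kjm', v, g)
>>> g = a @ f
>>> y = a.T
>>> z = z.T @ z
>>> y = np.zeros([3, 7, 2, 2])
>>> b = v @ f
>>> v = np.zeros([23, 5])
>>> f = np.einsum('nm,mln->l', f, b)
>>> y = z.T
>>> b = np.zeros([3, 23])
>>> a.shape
(2, 23, 3, 3)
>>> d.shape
(23, 3, 3, 3)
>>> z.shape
(23, 23)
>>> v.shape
(23, 5)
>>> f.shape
(23,)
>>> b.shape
(3, 23)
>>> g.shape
(2, 23, 3, 3)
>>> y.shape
(23, 23)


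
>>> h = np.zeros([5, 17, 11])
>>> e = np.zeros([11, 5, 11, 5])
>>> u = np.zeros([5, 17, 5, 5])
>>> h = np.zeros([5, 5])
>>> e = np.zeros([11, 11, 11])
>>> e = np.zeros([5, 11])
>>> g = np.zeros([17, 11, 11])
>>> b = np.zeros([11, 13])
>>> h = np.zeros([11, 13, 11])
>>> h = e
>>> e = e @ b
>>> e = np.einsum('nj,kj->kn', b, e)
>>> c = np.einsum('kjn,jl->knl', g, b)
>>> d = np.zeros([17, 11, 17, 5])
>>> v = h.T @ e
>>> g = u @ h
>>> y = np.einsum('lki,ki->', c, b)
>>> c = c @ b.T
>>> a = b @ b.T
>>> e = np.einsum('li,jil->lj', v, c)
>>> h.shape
(5, 11)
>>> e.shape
(11, 17)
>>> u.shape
(5, 17, 5, 5)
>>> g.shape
(5, 17, 5, 11)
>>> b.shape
(11, 13)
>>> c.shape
(17, 11, 11)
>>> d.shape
(17, 11, 17, 5)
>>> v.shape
(11, 11)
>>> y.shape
()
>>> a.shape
(11, 11)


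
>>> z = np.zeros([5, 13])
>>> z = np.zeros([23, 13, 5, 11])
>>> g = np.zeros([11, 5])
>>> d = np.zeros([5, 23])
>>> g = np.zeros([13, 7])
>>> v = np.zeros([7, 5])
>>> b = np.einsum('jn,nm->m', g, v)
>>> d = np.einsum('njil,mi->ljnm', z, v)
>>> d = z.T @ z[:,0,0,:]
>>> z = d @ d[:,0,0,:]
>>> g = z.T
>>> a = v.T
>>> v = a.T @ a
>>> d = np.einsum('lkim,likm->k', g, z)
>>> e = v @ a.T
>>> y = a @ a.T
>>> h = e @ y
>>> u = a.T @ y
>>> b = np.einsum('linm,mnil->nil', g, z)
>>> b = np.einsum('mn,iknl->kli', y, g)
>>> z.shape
(11, 5, 13, 11)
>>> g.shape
(11, 13, 5, 11)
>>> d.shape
(13,)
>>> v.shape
(7, 7)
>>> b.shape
(13, 11, 11)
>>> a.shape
(5, 7)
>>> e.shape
(7, 5)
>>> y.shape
(5, 5)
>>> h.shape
(7, 5)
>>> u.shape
(7, 5)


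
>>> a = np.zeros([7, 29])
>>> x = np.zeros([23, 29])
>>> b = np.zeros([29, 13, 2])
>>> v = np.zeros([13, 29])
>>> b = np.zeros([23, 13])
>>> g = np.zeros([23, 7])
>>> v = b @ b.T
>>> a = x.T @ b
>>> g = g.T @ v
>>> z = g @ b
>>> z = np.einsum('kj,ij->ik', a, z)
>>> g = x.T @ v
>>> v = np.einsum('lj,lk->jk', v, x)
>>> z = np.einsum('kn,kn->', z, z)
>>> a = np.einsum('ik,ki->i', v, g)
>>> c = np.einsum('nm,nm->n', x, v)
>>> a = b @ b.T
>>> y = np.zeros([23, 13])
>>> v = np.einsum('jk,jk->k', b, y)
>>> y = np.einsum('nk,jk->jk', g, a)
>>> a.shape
(23, 23)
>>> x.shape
(23, 29)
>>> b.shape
(23, 13)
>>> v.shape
(13,)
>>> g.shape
(29, 23)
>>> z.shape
()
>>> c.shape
(23,)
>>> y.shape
(23, 23)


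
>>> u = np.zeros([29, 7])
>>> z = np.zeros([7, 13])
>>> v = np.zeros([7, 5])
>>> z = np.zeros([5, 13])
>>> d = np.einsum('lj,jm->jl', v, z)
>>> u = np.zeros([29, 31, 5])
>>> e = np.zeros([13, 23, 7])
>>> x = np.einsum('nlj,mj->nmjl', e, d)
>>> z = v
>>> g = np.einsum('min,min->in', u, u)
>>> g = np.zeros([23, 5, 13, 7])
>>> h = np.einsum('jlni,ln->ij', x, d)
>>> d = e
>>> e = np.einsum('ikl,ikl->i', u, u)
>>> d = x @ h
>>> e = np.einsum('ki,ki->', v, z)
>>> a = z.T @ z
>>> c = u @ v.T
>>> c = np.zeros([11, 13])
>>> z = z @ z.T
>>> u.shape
(29, 31, 5)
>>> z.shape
(7, 7)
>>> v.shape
(7, 5)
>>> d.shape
(13, 5, 7, 13)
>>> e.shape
()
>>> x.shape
(13, 5, 7, 23)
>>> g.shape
(23, 5, 13, 7)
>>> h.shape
(23, 13)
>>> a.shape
(5, 5)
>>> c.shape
(11, 13)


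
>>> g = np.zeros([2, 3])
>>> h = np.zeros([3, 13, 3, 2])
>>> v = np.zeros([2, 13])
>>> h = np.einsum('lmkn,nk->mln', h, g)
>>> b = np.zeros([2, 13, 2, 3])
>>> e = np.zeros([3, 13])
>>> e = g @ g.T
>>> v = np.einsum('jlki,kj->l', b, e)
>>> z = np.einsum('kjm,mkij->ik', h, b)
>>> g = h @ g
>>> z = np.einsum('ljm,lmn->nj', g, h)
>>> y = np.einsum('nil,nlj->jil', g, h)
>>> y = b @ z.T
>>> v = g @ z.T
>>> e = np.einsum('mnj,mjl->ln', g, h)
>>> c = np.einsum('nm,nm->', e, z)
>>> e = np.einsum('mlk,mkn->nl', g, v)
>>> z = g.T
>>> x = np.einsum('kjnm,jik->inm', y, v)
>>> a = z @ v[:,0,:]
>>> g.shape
(13, 3, 3)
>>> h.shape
(13, 3, 2)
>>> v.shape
(13, 3, 2)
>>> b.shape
(2, 13, 2, 3)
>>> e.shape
(2, 3)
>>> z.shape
(3, 3, 13)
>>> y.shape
(2, 13, 2, 2)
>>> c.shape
()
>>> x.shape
(3, 2, 2)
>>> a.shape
(3, 3, 2)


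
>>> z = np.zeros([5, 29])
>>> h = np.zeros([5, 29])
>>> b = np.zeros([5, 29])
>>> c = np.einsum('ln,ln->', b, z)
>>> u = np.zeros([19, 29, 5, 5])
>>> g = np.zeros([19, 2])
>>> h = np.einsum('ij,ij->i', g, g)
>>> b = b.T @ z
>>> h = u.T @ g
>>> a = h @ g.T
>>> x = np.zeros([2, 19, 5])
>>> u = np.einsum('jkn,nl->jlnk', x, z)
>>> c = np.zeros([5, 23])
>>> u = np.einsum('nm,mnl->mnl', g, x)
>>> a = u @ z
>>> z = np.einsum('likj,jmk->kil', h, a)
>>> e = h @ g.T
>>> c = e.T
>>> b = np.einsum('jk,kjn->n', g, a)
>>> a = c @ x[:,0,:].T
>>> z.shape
(29, 5, 5)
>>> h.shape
(5, 5, 29, 2)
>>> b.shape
(29,)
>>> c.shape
(19, 29, 5, 5)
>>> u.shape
(2, 19, 5)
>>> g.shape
(19, 2)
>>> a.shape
(19, 29, 5, 2)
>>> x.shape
(2, 19, 5)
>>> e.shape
(5, 5, 29, 19)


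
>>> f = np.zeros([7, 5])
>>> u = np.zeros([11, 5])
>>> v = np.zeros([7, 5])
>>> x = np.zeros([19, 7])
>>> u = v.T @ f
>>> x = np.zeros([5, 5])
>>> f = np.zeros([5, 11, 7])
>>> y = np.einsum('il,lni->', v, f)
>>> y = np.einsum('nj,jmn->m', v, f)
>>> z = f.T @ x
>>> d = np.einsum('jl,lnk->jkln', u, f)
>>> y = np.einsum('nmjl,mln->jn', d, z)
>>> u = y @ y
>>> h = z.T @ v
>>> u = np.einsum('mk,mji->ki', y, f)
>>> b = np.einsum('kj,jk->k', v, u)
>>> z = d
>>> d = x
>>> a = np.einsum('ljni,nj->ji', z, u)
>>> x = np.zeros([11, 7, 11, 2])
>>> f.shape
(5, 11, 7)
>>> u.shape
(5, 7)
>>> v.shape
(7, 5)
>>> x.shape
(11, 7, 11, 2)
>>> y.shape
(5, 5)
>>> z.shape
(5, 7, 5, 11)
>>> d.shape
(5, 5)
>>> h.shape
(5, 11, 5)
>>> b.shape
(7,)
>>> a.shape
(7, 11)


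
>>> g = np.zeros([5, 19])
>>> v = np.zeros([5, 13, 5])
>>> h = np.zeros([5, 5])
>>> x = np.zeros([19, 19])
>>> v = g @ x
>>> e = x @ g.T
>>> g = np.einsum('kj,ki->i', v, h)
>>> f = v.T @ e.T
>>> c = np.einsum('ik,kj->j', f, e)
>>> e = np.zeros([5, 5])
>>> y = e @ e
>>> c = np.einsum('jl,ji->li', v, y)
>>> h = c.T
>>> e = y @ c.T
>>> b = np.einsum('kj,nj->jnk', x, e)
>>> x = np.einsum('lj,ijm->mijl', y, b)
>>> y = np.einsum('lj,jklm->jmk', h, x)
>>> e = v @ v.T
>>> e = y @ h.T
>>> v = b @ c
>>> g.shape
(5,)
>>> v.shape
(19, 5, 5)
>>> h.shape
(5, 19)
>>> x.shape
(19, 19, 5, 5)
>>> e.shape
(19, 5, 5)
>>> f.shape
(19, 19)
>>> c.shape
(19, 5)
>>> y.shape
(19, 5, 19)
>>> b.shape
(19, 5, 19)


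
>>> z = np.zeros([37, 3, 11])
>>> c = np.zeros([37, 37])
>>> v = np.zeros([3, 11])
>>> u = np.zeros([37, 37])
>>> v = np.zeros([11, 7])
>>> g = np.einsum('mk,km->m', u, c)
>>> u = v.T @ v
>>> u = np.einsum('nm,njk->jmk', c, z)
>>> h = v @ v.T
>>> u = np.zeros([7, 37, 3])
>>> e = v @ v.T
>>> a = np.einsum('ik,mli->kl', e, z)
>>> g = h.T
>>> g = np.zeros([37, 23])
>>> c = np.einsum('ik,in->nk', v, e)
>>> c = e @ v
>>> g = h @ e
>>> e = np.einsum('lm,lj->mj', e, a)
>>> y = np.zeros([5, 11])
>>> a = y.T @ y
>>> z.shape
(37, 3, 11)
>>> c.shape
(11, 7)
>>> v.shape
(11, 7)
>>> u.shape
(7, 37, 3)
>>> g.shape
(11, 11)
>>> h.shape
(11, 11)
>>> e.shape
(11, 3)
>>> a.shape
(11, 11)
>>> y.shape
(5, 11)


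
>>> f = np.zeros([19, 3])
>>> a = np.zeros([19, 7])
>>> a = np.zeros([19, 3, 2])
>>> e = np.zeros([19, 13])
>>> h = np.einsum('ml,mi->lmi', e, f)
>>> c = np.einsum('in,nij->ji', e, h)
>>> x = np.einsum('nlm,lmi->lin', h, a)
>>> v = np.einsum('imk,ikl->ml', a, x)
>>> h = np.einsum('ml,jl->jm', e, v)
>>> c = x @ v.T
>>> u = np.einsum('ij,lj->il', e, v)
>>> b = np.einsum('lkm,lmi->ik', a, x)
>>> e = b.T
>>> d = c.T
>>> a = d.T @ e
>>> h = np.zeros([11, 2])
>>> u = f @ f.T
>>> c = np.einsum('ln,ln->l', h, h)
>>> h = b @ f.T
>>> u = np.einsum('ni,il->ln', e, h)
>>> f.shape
(19, 3)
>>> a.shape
(19, 2, 13)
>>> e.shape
(3, 13)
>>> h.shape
(13, 19)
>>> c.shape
(11,)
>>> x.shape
(19, 2, 13)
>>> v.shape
(3, 13)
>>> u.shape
(19, 3)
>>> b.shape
(13, 3)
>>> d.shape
(3, 2, 19)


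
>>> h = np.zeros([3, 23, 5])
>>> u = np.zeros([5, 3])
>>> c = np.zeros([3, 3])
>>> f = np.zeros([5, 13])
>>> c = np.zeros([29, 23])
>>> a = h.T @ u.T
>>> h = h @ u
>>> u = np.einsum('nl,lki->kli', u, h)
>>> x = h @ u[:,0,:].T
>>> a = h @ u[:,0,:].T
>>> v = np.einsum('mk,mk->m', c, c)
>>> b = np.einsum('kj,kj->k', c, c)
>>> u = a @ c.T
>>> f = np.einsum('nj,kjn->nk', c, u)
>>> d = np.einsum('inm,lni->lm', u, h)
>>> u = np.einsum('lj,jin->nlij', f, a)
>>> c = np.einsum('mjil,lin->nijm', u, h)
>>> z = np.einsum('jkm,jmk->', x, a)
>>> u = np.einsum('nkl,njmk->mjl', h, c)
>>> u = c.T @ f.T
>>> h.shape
(3, 23, 3)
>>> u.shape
(23, 29, 23, 29)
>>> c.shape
(3, 23, 29, 23)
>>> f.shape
(29, 3)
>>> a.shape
(3, 23, 23)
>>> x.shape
(3, 23, 23)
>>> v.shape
(29,)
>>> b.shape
(29,)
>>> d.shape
(3, 29)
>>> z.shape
()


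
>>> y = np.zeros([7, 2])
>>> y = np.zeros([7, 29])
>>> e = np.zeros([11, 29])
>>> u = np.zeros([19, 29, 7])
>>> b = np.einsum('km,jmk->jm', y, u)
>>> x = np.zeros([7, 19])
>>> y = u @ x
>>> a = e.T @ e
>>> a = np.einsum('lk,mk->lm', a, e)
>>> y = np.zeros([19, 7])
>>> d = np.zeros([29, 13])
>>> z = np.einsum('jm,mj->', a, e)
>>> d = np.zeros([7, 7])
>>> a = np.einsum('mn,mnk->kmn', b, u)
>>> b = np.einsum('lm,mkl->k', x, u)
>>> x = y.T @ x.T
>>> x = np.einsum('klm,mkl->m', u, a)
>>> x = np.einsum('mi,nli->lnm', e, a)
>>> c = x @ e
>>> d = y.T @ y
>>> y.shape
(19, 7)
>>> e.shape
(11, 29)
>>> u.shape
(19, 29, 7)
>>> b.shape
(29,)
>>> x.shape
(19, 7, 11)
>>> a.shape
(7, 19, 29)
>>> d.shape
(7, 7)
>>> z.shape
()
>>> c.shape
(19, 7, 29)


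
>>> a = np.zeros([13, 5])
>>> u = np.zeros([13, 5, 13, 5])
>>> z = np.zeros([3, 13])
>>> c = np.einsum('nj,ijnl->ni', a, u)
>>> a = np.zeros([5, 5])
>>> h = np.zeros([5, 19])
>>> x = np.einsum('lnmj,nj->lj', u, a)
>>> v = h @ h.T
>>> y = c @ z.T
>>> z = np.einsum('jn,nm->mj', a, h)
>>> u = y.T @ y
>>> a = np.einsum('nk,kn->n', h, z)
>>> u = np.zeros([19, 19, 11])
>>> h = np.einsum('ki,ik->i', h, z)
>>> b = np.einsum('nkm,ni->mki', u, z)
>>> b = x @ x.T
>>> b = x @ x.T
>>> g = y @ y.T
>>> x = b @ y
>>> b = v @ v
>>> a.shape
(5,)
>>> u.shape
(19, 19, 11)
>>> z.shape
(19, 5)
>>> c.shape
(13, 13)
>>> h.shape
(19,)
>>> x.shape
(13, 3)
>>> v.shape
(5, 5)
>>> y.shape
(13, 3)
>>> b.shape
(5, 5)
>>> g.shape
(13, 13)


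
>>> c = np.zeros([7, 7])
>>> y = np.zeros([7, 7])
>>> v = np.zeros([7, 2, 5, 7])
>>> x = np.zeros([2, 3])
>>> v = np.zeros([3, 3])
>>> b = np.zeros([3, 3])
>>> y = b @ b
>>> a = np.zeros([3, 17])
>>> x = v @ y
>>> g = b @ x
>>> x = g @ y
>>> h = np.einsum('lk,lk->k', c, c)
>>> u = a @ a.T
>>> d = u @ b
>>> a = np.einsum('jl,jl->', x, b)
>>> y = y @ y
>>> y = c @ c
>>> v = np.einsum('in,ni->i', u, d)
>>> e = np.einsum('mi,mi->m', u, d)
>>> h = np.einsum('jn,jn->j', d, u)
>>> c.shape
(7, 7)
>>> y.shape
(7, 7)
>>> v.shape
(3,)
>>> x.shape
(3, 3)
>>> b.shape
(3, 3)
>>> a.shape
()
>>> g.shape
(3, 3)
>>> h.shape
(3,)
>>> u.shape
(3, 3)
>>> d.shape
(3, 3)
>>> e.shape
(3,)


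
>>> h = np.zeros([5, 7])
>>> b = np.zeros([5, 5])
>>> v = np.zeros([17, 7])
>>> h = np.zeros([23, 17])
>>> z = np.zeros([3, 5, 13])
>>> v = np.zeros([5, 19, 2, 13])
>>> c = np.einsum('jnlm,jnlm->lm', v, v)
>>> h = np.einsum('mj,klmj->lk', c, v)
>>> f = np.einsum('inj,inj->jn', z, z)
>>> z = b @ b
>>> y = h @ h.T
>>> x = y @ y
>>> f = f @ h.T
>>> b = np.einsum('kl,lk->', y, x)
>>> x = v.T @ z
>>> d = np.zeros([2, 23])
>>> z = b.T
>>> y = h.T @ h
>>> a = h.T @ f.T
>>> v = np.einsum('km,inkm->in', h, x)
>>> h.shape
(19, 5)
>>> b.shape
()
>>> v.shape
(13, 2)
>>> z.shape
()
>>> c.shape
(2, 13)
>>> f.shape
(13, 19)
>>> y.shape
(5, 5)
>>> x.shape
(13, 2, 19, 5)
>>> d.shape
(2, 23)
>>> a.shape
(5, 13)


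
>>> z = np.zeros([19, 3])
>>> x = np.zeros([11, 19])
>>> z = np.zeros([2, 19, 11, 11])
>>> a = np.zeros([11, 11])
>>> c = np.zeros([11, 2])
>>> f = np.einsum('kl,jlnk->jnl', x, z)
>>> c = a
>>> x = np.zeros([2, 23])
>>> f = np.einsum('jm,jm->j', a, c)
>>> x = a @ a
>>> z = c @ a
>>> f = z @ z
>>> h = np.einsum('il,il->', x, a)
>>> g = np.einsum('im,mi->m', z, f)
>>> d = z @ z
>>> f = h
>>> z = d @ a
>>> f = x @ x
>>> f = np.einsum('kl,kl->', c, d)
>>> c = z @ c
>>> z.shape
(11, 11)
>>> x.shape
(11, 11)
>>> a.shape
(11, 11)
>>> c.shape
(11, 11)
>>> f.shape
()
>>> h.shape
()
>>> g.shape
(11,)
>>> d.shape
(11, 11)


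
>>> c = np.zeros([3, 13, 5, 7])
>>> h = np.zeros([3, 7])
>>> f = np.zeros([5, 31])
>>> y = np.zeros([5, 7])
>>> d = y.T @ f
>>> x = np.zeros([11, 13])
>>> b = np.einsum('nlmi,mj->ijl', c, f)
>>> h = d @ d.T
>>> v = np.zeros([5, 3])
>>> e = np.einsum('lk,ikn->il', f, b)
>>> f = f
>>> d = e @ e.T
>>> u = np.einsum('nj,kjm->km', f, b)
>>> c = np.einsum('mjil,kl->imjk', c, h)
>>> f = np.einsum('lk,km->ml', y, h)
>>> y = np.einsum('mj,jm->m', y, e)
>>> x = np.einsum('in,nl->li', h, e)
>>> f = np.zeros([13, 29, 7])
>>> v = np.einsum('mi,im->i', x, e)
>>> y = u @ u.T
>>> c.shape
(5, 3, 13, 7)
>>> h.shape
(7, 7)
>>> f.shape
(13, 29, 7)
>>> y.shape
(7, 7)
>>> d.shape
(7, 7)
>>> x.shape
(5, 7)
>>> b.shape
(7, 31, 13)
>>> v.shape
(7,)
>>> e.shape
(7, 5)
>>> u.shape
(7, 13)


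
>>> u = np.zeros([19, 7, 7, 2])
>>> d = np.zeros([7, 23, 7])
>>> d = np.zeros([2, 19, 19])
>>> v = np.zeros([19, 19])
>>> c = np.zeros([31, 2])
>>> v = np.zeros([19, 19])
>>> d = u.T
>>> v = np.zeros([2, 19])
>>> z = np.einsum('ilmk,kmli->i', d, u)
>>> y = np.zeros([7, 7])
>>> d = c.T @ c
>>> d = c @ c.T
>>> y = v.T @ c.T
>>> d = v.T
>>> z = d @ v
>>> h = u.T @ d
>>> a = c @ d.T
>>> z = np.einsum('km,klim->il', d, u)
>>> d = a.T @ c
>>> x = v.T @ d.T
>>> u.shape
(19, 7, 7, 2)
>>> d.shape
(19, 2)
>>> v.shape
(2, 19)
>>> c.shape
(31, 2)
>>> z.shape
(7, 7)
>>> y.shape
(19, 31)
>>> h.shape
(2, 7, 7, 2)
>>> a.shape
(31, 19)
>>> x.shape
(19, 19)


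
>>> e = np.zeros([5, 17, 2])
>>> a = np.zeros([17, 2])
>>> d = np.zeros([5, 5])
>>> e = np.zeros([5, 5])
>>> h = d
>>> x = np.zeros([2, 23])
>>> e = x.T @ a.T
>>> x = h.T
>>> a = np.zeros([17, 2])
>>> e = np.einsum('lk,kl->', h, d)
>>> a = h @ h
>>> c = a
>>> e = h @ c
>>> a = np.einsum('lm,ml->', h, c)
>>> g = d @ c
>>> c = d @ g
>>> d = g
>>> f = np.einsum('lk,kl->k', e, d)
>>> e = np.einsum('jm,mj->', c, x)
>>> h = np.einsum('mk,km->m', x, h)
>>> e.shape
()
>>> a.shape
()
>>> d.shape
(5, 5)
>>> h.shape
(5,)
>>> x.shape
(5, 5)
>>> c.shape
(5, 5)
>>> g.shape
(5, 5)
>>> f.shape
(5,)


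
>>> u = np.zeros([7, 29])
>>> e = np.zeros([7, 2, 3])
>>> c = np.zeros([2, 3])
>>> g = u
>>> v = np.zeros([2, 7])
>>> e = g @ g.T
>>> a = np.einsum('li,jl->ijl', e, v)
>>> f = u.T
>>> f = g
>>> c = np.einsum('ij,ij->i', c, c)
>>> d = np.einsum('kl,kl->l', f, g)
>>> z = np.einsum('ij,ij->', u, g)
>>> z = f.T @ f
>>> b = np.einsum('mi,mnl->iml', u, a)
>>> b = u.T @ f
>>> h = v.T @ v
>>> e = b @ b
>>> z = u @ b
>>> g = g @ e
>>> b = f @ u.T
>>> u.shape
(7, 29)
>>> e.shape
(29, 29)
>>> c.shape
(2,)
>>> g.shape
(7, 29)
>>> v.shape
(2, 7)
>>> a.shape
(7, 2, 7)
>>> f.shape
(7, 29)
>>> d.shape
(29,)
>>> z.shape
(7, 29)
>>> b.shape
(7, 7)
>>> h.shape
(7, 7)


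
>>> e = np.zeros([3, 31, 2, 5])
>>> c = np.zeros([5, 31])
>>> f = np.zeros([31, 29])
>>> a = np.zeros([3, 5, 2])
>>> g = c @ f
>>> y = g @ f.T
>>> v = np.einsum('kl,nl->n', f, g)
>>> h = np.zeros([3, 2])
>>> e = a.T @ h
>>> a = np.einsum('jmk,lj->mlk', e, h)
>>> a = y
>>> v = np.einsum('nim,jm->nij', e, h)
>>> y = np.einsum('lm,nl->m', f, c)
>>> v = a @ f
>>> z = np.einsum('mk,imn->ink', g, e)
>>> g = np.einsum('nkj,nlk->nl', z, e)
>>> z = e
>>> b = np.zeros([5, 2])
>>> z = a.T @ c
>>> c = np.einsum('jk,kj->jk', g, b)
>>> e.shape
(2, 5, 2)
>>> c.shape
(2, 5)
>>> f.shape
(31, 29)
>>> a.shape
(5, 31)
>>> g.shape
(2, 5)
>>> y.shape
(29,)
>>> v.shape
(5, 29)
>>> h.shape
(3, 2)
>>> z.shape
(31, 31)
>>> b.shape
(5, 2)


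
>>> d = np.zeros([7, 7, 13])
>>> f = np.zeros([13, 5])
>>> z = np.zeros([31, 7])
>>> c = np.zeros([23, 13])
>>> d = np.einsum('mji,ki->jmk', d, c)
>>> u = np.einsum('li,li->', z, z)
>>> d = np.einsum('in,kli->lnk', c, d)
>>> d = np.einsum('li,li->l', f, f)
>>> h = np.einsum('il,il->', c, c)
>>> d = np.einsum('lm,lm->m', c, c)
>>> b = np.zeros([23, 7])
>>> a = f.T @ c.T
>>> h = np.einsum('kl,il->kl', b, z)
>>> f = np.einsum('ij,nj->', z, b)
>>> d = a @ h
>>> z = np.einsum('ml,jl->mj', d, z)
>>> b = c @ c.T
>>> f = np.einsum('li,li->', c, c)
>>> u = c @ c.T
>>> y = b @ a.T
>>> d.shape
(5, 7)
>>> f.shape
()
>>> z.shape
(5, 31)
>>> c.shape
(23, 13)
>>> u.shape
(23, 23)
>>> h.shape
(23, 7)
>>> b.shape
(23, 23)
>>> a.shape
(5, 23)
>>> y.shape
(23, 5)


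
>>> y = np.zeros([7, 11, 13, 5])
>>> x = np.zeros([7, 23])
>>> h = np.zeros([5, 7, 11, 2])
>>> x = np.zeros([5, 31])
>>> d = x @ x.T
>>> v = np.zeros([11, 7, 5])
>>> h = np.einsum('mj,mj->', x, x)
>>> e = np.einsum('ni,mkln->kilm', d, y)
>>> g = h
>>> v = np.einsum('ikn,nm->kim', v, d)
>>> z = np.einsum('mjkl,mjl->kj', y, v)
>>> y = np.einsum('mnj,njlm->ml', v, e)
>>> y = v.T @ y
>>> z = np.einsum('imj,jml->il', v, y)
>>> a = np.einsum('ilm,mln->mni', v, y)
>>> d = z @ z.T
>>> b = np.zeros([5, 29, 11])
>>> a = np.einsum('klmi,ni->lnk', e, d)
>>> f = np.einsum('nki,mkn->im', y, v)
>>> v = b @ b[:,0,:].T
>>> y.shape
(5, 11, 13)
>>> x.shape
(5, 31)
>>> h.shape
()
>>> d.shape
(7, 7)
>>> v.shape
(5, 29, 5)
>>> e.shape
(11, 5, 13, 7)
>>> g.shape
()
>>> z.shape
(7, 13)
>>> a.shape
(5, 7, 11)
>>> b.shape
(5, 29, 11)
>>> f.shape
(13, 7)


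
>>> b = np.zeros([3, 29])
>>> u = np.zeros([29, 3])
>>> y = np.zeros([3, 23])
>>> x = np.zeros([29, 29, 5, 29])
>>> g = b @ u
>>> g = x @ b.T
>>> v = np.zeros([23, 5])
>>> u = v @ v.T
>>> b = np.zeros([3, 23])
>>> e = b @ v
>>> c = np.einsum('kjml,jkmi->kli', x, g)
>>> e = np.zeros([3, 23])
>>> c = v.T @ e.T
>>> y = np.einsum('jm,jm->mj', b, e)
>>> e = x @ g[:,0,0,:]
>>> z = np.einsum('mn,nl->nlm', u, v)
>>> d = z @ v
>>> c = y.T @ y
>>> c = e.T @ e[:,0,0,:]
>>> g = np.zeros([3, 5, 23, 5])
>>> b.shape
(3, 23)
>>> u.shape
(23, 23)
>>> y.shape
(23, 3)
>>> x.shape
(29, 29, 5, 29)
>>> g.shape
(3, 5, 23, 5)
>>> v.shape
(23, 5)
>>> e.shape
(29, 29, 5, 3)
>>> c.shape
(3, 5, 29, 3)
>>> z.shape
(23, 5, 23)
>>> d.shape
(23, 5, 5)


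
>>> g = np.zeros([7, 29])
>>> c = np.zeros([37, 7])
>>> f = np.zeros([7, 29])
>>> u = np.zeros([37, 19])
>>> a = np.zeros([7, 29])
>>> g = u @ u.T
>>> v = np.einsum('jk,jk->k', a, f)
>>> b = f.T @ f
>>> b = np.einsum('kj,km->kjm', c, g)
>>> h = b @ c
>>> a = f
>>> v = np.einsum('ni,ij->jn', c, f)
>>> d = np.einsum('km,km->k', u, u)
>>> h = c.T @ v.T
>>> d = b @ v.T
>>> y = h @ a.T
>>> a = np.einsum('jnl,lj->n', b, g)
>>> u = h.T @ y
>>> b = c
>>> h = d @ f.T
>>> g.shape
(37, 37)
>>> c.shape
(37, 7)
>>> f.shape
(7, 29)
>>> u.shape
(29, 7)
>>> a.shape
(7,)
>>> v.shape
(29, 37)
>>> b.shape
(37, 7)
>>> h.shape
(37, 7, 7)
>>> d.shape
(37, 7, 29)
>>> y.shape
(7, 7)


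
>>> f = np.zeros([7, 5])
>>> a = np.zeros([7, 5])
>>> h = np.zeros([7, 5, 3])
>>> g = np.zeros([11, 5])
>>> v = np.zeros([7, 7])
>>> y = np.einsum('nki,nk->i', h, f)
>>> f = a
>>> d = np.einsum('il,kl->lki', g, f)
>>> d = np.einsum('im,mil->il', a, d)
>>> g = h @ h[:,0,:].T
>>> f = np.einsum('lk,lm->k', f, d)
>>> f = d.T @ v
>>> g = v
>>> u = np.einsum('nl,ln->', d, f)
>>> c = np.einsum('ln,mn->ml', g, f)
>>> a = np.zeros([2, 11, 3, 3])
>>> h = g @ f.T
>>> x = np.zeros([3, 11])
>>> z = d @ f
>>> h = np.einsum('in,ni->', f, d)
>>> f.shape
(11, 7)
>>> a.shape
(2, 11, 3, 3)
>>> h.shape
()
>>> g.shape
(7, 7)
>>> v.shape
(7, 7)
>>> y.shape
(3,)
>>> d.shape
(7, 11)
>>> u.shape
()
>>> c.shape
(11, 7)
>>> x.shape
(3, 11)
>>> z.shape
(7, 7)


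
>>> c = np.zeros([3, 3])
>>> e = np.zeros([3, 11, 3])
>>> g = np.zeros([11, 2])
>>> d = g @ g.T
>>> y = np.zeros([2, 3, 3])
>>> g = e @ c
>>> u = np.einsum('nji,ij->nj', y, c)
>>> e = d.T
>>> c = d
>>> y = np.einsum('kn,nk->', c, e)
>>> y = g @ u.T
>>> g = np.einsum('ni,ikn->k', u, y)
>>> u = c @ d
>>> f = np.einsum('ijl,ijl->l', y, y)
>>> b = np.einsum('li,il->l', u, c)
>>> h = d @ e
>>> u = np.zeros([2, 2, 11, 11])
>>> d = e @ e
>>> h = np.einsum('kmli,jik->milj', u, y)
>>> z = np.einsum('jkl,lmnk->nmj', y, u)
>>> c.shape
(11, 11)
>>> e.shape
(11, 11)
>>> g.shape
(11,)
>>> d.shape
(11, 11)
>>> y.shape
(3, 11, 2)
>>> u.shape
(2, 2, 11, 11)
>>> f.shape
(2,)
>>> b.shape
(11,)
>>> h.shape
(2, 11, 11, 3)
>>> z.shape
(11, 2, 3)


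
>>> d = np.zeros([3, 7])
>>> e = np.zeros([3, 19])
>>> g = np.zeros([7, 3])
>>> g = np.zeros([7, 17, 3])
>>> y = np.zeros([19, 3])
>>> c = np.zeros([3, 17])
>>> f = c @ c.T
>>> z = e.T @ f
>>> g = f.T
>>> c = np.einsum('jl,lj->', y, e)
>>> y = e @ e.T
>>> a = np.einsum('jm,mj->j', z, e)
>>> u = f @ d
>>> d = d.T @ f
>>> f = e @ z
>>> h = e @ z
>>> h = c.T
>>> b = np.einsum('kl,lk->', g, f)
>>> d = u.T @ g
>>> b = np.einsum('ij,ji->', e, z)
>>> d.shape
(7, 3)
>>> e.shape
(3, 19)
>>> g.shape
(3, 3)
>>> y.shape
(3, 3)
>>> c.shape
()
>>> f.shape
(3, 3)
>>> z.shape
(19, 3)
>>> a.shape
(19,)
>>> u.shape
(3, 7)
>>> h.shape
()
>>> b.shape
()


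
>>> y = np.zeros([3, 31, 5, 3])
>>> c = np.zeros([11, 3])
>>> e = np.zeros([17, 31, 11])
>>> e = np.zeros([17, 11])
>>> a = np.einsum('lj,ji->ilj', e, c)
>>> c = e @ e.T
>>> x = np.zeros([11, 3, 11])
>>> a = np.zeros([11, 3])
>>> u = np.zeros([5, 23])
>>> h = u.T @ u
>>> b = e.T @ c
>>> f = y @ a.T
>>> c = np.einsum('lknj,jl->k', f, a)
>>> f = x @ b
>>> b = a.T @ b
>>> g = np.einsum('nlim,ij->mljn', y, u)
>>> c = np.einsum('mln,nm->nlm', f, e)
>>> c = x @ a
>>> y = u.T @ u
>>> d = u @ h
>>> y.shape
(23, 23)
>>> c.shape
(11, 3, 3)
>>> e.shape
(17, 11)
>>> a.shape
(11, 3)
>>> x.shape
(11, 3, 11)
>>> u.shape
(5, 23)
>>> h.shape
(23, 23)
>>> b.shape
(3, 17)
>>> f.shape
(11, 3, 17)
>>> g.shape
(3, 31, 23, 3)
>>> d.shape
(5, 23)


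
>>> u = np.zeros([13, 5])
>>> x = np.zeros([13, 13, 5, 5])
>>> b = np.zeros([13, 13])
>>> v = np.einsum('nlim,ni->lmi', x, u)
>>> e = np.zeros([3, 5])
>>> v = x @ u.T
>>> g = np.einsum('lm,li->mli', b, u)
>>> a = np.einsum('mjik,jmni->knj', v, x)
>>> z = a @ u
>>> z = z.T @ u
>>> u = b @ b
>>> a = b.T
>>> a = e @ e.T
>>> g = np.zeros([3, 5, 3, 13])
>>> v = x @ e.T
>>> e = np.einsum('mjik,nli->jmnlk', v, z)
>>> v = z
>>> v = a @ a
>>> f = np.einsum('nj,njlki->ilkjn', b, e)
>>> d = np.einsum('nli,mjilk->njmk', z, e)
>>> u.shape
(13, 13)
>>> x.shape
(13, 13, 5, 5)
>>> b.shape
(13, 13)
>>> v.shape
(3, 3)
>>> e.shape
(13, 13, 5, 5, 3)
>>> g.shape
(3, 5, 3, 13)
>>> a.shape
(3, 3)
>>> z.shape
(5, 5, 5)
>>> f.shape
(3, 5, 5, 13, 13)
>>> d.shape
(5, 13, 13, 3)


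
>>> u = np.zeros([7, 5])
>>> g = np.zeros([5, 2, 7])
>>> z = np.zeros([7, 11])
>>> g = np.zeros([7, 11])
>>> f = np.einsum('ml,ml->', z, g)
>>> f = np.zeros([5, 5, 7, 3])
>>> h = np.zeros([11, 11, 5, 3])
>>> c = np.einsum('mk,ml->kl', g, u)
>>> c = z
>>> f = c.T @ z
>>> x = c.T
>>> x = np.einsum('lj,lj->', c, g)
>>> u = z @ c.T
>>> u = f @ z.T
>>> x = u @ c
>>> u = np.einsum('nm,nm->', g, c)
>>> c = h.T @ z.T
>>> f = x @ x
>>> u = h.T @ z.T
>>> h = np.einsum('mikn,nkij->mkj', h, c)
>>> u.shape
(3, 5, 11, 7)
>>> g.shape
(7, 11)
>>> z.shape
(7, 11)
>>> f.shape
(11, 11)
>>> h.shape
(11, 5, 7)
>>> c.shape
(3, 5, 11, 7)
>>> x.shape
(11, 11)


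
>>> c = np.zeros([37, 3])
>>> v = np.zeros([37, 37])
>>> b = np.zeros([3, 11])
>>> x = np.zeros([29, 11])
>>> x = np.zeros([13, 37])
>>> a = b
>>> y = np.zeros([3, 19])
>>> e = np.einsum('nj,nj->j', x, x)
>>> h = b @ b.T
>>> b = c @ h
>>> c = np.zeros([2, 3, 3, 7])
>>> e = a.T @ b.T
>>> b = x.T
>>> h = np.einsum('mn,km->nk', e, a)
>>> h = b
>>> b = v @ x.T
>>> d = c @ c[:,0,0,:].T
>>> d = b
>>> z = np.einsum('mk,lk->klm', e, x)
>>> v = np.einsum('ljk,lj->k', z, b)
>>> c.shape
(2, 3, 3, 7)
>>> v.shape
(11,)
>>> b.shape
(37, 13)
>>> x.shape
(13, 37)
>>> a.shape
(3, 11)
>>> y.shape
(3, 19)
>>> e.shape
(11, 37)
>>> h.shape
(37, 13)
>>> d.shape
(37, 13)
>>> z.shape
(37, 13, 11)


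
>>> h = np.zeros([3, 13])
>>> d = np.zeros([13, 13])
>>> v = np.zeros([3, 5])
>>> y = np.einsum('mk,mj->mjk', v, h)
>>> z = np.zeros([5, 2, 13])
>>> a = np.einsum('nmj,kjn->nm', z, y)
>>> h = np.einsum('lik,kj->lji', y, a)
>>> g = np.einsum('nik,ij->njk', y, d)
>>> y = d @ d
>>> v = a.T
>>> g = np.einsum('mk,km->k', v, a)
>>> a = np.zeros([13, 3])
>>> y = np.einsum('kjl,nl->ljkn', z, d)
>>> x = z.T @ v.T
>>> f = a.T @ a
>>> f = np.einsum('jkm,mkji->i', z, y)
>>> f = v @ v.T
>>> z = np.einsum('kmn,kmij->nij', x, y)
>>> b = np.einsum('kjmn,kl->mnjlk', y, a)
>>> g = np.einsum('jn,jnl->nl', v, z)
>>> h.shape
(3, 2, 13)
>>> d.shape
(13, 13)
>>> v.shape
(2, 5)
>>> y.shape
(13, 2, 5, 13)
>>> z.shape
(2, 5, 13)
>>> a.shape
(13, 3)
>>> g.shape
(5, 13)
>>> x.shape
(13, 2, 2)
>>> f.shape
(2, 2)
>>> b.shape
(5, 13, 2, 3, 13)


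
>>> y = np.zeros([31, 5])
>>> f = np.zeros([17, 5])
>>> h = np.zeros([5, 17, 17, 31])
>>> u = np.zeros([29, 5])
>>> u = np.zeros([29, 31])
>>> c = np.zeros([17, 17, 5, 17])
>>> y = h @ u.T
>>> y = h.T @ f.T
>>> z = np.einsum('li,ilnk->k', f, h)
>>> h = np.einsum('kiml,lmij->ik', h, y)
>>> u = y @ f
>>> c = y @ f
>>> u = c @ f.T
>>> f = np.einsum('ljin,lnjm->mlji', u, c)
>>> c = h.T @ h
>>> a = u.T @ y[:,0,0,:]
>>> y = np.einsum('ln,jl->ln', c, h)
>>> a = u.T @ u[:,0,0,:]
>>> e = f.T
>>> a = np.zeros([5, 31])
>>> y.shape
(5, 5)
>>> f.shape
(5, 31, 17, 17)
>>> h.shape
(17, 5)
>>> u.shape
(31, 17, 17, 17)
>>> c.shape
(5, 5)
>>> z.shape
(31,)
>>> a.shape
(5, 31)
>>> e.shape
(17, 17, 31, 5)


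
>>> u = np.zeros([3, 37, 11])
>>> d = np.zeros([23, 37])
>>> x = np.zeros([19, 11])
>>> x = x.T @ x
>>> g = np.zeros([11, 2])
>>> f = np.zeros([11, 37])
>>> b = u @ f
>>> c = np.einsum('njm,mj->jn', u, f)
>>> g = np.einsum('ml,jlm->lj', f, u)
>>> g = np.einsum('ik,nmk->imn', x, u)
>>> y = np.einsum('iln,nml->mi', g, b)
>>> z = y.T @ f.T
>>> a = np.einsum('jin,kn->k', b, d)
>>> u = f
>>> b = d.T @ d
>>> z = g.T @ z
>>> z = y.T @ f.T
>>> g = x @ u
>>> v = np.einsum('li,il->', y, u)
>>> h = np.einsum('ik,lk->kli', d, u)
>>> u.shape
(11, 37)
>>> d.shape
(23, 37)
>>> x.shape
(11, 11)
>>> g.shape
(11, 37)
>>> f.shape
(11, 37)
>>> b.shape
(37, 37)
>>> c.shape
(37, 3)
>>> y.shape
(37, 11)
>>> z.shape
(11, 11)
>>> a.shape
(23,)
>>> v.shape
()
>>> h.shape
(37, 11, 23)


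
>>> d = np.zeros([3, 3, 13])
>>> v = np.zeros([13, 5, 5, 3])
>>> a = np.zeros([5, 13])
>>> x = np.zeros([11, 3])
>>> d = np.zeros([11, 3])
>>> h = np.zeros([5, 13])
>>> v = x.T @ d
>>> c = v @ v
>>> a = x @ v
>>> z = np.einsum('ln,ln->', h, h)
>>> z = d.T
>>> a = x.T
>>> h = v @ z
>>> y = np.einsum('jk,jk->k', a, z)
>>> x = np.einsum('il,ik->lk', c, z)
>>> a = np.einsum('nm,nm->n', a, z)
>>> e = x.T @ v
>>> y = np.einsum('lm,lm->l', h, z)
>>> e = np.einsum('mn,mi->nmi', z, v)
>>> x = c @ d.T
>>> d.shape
(11, 3)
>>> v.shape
(3, 3)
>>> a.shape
(3,)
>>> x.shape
(3, 11)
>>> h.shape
(3, 11)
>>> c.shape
(3, 3)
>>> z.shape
(3, 11)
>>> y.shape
(3,)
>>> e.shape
(11, 3, 3)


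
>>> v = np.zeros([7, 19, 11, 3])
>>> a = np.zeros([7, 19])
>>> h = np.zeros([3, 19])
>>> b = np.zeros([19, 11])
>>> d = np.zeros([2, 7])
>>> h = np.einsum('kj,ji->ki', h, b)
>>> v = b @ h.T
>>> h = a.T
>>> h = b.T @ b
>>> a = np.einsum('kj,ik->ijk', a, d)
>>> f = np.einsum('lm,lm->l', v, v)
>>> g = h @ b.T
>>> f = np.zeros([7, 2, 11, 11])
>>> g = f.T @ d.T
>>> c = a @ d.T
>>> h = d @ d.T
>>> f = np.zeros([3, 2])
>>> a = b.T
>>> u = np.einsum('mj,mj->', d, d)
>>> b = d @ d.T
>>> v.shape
(19, 3)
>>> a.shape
(11, 19)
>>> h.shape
(2, 2)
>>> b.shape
(2, 2)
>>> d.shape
(2, 7)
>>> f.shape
(3, 2)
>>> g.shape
(11, 11, 2, 2)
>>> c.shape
(2, 19, 2)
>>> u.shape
()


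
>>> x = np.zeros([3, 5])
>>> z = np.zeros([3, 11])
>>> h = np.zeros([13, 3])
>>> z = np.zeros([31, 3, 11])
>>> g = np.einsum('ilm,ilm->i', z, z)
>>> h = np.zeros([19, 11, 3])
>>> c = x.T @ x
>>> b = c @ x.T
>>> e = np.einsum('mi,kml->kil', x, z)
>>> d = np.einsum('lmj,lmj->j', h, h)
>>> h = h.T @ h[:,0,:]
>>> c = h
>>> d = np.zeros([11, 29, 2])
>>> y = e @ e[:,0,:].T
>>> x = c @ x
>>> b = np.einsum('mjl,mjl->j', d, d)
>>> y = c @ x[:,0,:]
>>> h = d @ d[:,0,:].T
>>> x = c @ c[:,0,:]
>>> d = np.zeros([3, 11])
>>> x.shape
(3, 11, 3)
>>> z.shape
(31, 3, 11)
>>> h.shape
(11, 29, 11)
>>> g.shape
(31,)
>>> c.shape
(3, 11, 3)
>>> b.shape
(29,)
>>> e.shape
(31, 5, 11)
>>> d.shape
(3, 11)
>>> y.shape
(3, 11, 5)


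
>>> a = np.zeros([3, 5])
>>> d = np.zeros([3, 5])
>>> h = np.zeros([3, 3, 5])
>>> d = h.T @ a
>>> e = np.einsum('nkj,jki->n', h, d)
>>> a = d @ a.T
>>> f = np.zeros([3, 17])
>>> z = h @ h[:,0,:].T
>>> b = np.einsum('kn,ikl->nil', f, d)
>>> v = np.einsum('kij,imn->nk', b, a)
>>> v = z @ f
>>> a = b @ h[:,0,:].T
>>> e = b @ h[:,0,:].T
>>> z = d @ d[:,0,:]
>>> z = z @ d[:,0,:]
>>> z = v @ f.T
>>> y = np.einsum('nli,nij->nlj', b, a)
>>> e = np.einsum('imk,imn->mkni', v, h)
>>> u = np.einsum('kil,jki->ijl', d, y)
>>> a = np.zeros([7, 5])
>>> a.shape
(7, 5)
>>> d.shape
(5, 3, 5)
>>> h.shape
(3, 3, 5)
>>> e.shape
(3, 17, 5, 3)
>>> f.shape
(3, 17)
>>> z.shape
(3, 3, 3)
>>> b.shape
(17, 5, 5)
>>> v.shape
(3, 3, 17)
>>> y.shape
(17, 5, 3)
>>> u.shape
(3, 17, 5)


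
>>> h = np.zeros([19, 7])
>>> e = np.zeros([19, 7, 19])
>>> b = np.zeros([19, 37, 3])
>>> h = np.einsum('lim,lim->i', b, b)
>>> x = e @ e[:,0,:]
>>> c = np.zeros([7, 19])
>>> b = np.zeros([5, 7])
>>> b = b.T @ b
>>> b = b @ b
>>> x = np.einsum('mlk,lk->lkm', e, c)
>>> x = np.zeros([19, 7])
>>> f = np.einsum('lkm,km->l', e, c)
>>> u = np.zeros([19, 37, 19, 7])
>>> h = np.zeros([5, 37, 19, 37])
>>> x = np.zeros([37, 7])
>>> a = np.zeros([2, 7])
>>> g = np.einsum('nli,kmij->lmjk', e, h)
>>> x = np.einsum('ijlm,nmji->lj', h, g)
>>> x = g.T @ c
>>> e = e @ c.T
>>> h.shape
(5, 37, 19, 37)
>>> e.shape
(19, 7, 7)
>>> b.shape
(7, 7)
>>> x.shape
(5, 37, 37, 19)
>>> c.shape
(7, 19)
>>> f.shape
(19,)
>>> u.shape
(19, 37, 19, 7)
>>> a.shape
(2, 7)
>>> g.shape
(7, 37, 37, 5)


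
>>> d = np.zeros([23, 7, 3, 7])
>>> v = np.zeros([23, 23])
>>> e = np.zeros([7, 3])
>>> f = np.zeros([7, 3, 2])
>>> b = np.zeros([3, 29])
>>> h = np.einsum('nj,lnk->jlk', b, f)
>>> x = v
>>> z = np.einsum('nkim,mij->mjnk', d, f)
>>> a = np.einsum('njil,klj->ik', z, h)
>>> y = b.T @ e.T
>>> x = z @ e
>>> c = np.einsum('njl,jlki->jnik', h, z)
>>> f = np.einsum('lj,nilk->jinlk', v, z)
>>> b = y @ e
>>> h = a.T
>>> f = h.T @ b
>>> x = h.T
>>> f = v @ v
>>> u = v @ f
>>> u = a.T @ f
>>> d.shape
(23, 7, 3, 7)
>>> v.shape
(23, 23)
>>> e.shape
(7, 3)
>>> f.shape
(23, 23)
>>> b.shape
(29, 3)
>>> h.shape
(29, 23)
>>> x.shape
(23, 29)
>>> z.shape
(7, 2, 23, 7)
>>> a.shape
(23, 29)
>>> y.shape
(29, 7)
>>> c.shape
(7, 29, 7, 23)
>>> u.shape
(29, 23)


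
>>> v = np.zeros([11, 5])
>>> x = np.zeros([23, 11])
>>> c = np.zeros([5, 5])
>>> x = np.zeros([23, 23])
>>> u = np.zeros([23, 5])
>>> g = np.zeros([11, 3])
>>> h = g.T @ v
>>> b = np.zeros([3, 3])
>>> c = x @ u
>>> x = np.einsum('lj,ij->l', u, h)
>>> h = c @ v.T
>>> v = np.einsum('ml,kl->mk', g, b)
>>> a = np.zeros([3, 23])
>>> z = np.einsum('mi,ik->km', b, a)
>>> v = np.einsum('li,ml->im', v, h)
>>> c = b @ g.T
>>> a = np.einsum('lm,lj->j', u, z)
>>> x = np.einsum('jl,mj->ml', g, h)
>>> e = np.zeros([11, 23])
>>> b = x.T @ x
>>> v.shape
(3, 23)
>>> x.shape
(23, 3)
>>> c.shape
(3, 11)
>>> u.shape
(23, 5)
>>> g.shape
(11, 3)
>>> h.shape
(23, 11)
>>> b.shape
(3, 3)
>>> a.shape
(3,)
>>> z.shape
(23, 3)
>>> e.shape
(11, 23)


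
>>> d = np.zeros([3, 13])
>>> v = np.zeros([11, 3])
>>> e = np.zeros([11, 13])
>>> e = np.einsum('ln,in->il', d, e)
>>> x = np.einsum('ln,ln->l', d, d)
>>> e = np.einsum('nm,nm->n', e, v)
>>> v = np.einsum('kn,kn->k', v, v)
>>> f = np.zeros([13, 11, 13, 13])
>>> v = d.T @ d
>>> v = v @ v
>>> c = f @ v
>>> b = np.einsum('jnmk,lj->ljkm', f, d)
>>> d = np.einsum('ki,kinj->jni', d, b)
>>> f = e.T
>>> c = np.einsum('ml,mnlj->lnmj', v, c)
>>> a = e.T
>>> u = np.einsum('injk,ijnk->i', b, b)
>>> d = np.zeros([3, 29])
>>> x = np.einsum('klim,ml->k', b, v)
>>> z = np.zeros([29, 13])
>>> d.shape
(3, 29)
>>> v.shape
(13, 13)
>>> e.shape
(11,)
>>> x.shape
(3,)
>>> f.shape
(11,)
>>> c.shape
(13, 11, 13, 13)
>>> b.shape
(3, 13, 13, 13)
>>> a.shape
(11,)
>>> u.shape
(3,)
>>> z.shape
(29, 13)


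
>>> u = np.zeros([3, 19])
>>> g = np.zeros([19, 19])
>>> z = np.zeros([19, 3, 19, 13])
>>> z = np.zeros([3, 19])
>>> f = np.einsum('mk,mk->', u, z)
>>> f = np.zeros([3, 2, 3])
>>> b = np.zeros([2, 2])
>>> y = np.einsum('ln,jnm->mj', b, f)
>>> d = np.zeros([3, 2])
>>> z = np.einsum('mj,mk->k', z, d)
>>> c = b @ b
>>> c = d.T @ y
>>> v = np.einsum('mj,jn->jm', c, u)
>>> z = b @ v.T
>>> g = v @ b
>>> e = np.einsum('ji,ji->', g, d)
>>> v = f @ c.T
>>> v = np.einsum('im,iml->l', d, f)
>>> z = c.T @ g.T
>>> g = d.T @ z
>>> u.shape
(3, 19)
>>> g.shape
(2, 3)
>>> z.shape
(3, 3)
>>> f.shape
(3, 2, 3)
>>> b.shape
(2, 2)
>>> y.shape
(3, 3)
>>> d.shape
(3, 2)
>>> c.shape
(2, 3)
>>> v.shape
(3,)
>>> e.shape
()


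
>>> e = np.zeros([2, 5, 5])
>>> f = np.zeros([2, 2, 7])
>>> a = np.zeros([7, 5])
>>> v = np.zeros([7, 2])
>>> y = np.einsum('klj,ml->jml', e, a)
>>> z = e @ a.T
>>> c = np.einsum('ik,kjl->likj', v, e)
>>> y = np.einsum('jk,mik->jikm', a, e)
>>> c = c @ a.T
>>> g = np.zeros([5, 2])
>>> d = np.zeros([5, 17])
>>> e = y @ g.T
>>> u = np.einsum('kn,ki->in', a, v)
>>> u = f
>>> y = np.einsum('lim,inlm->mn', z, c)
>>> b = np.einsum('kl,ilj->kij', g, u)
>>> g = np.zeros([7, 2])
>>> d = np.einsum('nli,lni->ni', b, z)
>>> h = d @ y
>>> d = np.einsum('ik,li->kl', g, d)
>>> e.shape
(7, 5, 5, 5)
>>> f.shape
(2, 2, 7)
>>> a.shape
(7, 5)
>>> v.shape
(7, 2)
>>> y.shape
(7, 7)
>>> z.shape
(2, 5, 7)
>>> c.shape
(5, 7, 2, 7)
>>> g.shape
(7, 2)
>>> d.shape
(2, 5)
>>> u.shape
(2, 2, 7)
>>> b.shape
(5, 2, 7)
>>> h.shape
(5, 7)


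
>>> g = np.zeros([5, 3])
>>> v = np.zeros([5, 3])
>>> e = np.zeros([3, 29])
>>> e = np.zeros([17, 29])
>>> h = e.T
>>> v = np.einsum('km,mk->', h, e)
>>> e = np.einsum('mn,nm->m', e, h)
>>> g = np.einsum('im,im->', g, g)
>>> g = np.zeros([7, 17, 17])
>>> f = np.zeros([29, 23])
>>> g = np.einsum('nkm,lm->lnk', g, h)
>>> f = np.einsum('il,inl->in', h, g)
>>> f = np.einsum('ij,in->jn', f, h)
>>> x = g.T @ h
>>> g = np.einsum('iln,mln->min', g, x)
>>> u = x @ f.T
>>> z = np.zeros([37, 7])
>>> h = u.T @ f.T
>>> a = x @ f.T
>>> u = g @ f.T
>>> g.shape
(17, 29, 17)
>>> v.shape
()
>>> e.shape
(17,)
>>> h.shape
(7, 7, 7)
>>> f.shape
(7, 17)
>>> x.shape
(17, 7, 17)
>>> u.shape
(17, 29, 7)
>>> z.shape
(37, 7)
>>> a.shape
(17, 7, 7)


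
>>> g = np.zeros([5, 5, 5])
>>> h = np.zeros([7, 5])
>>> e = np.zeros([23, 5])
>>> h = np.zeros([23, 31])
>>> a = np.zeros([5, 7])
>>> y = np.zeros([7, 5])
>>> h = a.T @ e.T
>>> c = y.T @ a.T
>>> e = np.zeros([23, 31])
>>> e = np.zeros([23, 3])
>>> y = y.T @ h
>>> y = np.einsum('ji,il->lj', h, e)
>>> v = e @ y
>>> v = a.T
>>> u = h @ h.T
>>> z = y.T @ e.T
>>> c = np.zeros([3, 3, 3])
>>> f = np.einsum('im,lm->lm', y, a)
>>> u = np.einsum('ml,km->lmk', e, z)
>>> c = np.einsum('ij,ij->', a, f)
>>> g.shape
(5, 5, 5)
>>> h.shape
(7, 23)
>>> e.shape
(23, 3)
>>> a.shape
(5, 7)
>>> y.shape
(3, 7)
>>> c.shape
()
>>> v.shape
(7, 5)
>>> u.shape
(3, 23, 7)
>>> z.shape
(7, 23)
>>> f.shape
(5, 7)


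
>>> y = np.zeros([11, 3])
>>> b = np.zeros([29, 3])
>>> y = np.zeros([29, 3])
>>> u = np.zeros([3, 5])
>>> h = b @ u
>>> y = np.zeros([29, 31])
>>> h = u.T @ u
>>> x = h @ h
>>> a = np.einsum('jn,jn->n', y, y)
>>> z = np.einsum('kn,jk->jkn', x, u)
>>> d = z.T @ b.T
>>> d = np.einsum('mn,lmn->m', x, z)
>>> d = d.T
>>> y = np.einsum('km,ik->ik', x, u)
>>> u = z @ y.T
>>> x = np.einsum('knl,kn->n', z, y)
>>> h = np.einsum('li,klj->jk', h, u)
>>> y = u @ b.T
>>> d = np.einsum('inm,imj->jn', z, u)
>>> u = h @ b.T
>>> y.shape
(3, 5, 29)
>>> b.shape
(29, 3)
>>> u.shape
(3, 29)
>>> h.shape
(3, 3)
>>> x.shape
(5,)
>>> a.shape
(31,)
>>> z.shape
(3, 5, 5)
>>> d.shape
(3, 5)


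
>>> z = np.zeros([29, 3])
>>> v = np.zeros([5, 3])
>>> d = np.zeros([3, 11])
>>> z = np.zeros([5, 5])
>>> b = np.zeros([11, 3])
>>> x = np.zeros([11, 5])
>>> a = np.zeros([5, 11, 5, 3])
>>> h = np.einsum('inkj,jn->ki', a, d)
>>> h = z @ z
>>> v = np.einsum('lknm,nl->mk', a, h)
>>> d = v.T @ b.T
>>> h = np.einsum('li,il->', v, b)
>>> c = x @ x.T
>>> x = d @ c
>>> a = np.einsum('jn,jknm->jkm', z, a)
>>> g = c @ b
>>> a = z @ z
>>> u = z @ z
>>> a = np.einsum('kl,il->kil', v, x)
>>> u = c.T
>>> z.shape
(5, 5)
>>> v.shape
(3, 11)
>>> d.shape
(11, 11)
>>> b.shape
(11, 3)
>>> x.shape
(11, 11)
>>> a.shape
(3, 11, 11)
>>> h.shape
()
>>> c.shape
(11, 11)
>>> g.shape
(11, 3)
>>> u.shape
(11, 11)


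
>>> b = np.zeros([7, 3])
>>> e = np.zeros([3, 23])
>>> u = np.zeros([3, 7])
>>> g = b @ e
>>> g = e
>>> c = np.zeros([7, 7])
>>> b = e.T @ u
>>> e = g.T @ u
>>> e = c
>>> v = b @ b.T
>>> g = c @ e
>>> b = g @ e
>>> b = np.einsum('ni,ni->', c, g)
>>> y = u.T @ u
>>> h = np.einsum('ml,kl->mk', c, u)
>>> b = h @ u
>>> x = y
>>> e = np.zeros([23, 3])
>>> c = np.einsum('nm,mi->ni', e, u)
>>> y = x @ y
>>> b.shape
(7, 7)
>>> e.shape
(23, 3)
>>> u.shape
(3, 7)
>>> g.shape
(7, 7)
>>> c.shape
(23, 7)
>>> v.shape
(23, 23)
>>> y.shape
(7, 7)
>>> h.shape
(7, 3)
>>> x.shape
(7, 7)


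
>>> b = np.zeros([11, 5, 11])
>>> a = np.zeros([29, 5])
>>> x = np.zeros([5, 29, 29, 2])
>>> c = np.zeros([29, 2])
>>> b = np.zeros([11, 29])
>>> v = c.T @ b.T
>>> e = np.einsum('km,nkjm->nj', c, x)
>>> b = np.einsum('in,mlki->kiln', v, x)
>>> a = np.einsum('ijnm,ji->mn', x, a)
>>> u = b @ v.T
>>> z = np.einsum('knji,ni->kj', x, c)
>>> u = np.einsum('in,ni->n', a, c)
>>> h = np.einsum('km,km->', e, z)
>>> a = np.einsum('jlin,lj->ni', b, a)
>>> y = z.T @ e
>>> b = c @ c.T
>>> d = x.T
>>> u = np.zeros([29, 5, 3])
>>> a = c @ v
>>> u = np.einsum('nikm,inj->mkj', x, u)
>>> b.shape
(29, 29)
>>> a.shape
(29, 11)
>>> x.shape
(5, 29, 29, 2)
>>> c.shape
(29, 2)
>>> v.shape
(2, 11)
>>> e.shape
(5, 29)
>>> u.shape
(2, 29, 3)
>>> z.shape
(5, 29)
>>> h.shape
()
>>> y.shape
(29, 29)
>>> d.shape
(2, 29, 29, 5)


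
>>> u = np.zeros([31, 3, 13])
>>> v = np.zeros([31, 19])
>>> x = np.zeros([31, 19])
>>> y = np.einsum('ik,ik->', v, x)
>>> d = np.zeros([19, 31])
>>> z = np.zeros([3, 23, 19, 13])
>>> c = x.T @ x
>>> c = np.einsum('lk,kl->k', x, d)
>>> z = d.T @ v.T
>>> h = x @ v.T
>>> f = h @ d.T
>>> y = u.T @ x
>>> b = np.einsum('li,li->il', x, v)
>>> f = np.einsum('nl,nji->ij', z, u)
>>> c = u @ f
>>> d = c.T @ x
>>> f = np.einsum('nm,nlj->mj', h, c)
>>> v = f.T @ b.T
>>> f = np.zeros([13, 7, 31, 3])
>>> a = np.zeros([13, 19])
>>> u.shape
(31, 3, 13)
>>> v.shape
(3, 19)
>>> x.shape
(31, 19)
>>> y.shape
(13, 3, 19)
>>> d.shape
(3, 3, 19)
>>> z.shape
(31, 31)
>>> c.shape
(31, 3, 3)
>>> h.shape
(31, 31)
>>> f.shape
(13, 7, 31, 3)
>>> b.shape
(19, 31)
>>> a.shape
(13, 19)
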